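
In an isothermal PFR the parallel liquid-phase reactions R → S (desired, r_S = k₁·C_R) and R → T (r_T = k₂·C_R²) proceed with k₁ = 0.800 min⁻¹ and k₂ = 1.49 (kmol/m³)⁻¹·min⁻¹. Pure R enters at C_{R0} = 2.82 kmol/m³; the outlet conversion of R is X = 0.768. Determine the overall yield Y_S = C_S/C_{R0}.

C_R = C_{R0}(1−X) = 0.6542 kmol/m³.
Along a PFR/batch, dC_S/dC_R = −r_S/(r_S+r_T) = −k₁/(k₁+k₂·C_R).
Integrating from C_{R0} to C_R: C_S = (0.800/1.49)·ln[(0.800+1.49·2.82)/(0.800+1.49·0.654)] = 0.5369·ln(5.002/1.775) = 0.5563 kmol/m³.
Y_S = C_S/C_{R0} = 0.5563/2.82 = 0.197.

0.197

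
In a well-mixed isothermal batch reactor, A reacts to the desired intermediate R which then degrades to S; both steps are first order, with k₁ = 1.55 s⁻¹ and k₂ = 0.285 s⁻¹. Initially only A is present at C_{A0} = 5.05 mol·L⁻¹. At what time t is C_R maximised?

The intermediate peaks when r₁ = r₂, i.e. k₁e^(−k₁t) = k₂e^(−k₂t), giving t_opt = ln(k₂/k₁)/(k₂−k₁).
= ln(0.285/1.55)/(0.285−1.55) = ln(0.1839)/-1.265 = -1.694/-1.265 = 1.34 s.

1.34 s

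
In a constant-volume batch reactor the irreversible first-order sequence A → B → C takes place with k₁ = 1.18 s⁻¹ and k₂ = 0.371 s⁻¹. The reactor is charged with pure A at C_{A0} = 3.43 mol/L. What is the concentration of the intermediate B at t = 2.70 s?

1.63 mol/L

For first-order series with pure A initially, C_B(t) = k₁C_{A0}/(k₂−k₁)·(e^(−k₁t) − e^(−k₂t)).
e^(−k₁t) = e^(−1.18×2.70) = e^(−3.186) = 0.04134; e^(−k₂t) = e^(−1.002) = 0.3673.
C_B = 1.18×3.43/(0.371−1.18) × (0.04134−0.3673) = (-5.003)×(-0.3259) = 1.631 mol/L.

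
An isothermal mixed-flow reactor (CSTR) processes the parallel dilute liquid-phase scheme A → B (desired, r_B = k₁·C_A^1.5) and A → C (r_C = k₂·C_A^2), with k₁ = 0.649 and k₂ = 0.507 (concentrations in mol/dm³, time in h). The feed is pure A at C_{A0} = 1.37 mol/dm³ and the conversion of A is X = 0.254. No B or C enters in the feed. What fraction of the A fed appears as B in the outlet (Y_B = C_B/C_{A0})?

0.142

Exit C_A = C_{A0}(1−X) = 1.37×0.746 = 1.022 mol/dm³.
A CSTR operates uniformly at the exit composition, giving r_B = 0.6706 and r_C = 0.5296 (each k·C_A^n at C_A = 1.022).
Fraction of consumed A going to B: r_B/(r_B+r_C) = 0.5587.
C_B = 0.5587·C_{A0}·X = 0.5587×1.37×0.254 = 0.194 mol/dm³; Y_B = C_B/C_{A0} = 0.142.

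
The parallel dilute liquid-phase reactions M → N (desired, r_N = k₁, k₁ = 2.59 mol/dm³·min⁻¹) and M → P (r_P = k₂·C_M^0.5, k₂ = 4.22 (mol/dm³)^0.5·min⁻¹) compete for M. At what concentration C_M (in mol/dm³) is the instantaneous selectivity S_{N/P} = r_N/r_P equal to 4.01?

0.0234 mol/dm³

S_{N/P} = (k₁/k₂)·C_M^-0.5 ⇒ C_M = (S·k₂/k₁)^(-2).
= (4.01×4.22/2.59)^(-2) = (6.534)^(-2) = 0.0234 mol/dm³.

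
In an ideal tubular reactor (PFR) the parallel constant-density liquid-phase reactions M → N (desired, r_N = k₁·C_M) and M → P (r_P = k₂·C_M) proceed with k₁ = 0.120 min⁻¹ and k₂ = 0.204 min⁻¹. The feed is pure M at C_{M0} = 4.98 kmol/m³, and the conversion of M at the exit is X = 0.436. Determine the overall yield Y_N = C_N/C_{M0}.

0.161

C_M = C_{M0}(1−X) = 2.809 kmol/m³.
Both paths are first order in M, so the instantaneous fraction to N is constant: dC_N/d(−C_M) = k₁/(k₁+k₂) = 0.3704.
C_N = 0.3704·(C_{M0}−C_M) = 0.3704×2.171 = 0.804 kmol/m³.
Y_N = C_N/C_{M0} = 0.8042/4.98 = 0.161.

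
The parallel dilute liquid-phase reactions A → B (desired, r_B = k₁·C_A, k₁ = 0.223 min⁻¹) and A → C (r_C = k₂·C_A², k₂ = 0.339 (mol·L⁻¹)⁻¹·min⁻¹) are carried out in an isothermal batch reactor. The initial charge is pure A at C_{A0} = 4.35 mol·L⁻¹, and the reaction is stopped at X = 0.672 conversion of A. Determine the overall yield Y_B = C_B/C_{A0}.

0.133

C_A = C_{A0}(1−X) = 1.427 mol·L⁻¹.
Along a PFR/batch, dC_B/dC_A = −r_B/(r_B+r_C) = −k₁/(k₁+k₂·C_A).
Integrating from C_{A0} to C_A: C_B = (0.223/0.339)·ln[(0.223+0.339·4.35)/(0.223+0.339·1.43)] = 0.6578·ln(1.698/0.7067) = 0.5765 mol·L⁻¹.
Y_B = C_B/C_{A0} = 0.5765/4.35 = 0.133.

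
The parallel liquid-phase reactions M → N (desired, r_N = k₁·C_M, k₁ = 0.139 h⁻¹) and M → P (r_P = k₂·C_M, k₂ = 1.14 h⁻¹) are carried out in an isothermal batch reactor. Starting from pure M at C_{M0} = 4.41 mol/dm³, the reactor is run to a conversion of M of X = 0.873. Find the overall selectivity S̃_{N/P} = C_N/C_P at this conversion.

C_M = C_{M0}(1−X) = 0.5601 mol/dm³.
Both paths are first order in M, so the instantaneous fraction to N is constant: dC_N/d(−C_M) = k₁/(k₁+k₂) = 0.1087.
C_N = 0.1087·(C_{M0}−C_M) = 0.1087×3.850 = 0.418 mol/dm³.
C_P = (C_{M0}−C_M)−C_N = 3.432 mol/dm³; S̃_{N/P} = 0.4184/3.432 = 0.122.

0.122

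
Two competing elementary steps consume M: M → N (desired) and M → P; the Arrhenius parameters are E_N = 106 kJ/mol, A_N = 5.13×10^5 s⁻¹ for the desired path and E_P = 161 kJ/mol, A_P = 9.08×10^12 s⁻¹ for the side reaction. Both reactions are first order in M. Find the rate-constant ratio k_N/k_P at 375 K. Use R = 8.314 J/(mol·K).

k_N/k_P = (A_N/A_P)·exp[−(E_N−E_P)/(RT)] = (A_N/A_P)·exp[(E_P−E_N)/(RT)].
(E_P−E_N)/(RT) = (161−106)×10³/(8.314×375) = 55000/3118 = 17.64.
k_N/k_P = (5.13×10^5/9.08×10^12)·exp(17.64) = 5.650×10^-8 × 4.585×10^7 = 2.59.

2.59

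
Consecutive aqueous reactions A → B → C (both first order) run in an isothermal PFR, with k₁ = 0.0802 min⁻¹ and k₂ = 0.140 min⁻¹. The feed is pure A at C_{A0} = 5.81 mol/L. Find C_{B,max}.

For a first-order series the maximum intermediate yield is C_{B,max}/C_{A0} = (k₁/k₂)^[k₂/(k₂−k₁)].
= (0.0802/0.140)^(0.140/(0.140−0.0802)) = (0.5729)^(2.341) = 0.2714.
C_{B,max} = 0.2714×5.81 = 1.58 mol/L.

1.58 mol/L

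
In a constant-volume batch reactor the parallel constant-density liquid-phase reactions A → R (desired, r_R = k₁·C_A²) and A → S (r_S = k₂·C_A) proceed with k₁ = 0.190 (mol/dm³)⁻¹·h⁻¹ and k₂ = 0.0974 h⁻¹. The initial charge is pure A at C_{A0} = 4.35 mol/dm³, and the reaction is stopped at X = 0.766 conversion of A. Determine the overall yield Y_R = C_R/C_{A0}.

C_A = C_{A0}(1−X) = 1.018 mol/dm³.
Along a PFR/batch, dC_S/dC_A = −r_S/(r_R+r_S) = −k₂/(k₂+k₁·C_A).
Integrating from C_{A0} to C_A: C_S = (0.0974/0.190)·ln[(0.0974+0.190·4.35)/(0.0974+0.190·1.02)] = 0.5126·ln(0.9239/0.2908) = 0.5926 mol/dm³.
Then C_R = (C_{A0}−C_A) − C_S = 3.332 − 0.5926 = 2.740 mol/dm³.
Y_R = C_R/C_{A0} = 2.740/4.35 = 0.630.

0.630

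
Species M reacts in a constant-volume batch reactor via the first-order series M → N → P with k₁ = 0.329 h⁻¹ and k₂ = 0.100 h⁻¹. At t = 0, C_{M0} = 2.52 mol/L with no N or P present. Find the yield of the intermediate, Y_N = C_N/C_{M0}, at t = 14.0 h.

0.340

Solving the coupled first-order balances gives C_N(t) = [k₁/(k₂−k₁)]·C_{M0}·(e^(−k₁t) − e^(−k₂t)).
e^(−k₁t) = e^(−0.329×14.0) = e^(−4.606) = 0.009992; e^(−k₂t) = e^(−1.400) = 0.2466.
C_N = 0.329×2.52/(0.100−0.329) × (0.009992−0.2466) = (-3.620)×(-0.2366) = 0.8566 mol/L.
Y_N = C_N/C_{M0} = 0.8566/2.52 = 0.340.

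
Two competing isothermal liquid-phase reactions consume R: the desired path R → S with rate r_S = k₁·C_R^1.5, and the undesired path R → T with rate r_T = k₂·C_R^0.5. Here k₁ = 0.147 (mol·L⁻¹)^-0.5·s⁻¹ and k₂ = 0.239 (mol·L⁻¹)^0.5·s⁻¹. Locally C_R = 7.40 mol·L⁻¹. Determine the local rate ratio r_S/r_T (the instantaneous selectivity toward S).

4.55

S_{S/T} = r_S/r_T = (k₁·C_R^1.5)/(k₂·C_R^0.5) = (k₁/k₂)·C_R.
= (0.147×7.400^1.5) / (0.239×7.400^0.5) = 2.959/0.6502 = 4.55.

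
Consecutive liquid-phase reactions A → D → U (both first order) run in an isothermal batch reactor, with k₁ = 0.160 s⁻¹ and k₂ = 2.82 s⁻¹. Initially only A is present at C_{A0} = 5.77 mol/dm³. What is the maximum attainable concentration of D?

0.275 mol/dm³

Evaluating C_D at t_opt = ln(k₂/k₁)/(k₂−k₁) gives C_{D,max}/C_{A0} = (k₁/k₂)^[k₂/(k₂−k₁)].
= (0.160/2.82)^(2.82/(2.82−0.160)) = (0.05674)^(1.060) = 0.04774.
C_{D,max} = 0.04774×5.77 = 0.275 mol/dm³.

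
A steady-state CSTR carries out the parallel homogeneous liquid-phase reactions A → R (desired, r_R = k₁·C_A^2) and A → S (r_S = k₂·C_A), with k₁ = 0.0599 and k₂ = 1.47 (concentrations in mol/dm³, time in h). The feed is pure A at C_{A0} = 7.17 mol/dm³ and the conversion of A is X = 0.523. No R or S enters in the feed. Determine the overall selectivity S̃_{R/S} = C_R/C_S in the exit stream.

Exit C_A = C_{A0}(1−X) = 7.17×0.477 = 3.420 mol/dm³.
A CSTR operates uniformly at the exit composition, giving r_R = 0.7007 and r_S = 5.028 (each k·C_A^n at C_A = 3.420).
Overall selectivity = C_R/C_S = r_Rτ/(r_Sτ) = r_R/r_S = 0.139.

0.139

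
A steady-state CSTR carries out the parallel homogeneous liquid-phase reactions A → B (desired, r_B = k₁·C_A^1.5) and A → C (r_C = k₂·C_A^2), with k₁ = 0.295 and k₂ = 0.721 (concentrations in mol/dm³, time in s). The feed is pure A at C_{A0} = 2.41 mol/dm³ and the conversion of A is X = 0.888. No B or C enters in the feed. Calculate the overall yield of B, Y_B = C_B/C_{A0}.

0.391

Exit C_A = C_{A0}(1−X) = 2.41×0.112 = 0.2699 mol/dm³.
Rates in a CSTR are evaluated at the outlet concentration: r_B = 0.295×0.2699^1.5 = 0.04137, r_C = 0.721×0.2699^2 = 0.05253.
Fraction of consumed A going to B: r_B/(r_B+r_C) = 0.4406.
C_B = 0.4406·C_{A0}·X = 0.4406×2.41×0.888 = 0.943 mol/dm³; Y_B = C_B/C_{A0} = 0.391.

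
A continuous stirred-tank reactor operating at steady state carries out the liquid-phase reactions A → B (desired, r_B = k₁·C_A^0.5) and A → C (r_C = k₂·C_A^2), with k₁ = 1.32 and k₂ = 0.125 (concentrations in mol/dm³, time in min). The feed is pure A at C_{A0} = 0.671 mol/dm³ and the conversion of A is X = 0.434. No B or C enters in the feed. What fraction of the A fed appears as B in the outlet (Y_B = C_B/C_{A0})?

0.425

Exit C_A = C_{A0}(1−X) = 0.671×0.566 = 0.3798 mol/dm³.
A CSTR operates uniformly at the exit composition, giving r_B = 0.8135 and r_C = 0.01803 (each k·C_A^n at C_A = 0.3798).
Fraction of consumed A going to B: r_B/(r_B+r_C) = 0.9783.
C_B = 0.9783·C_{A0}·X = 0.9783×0.671×0.434 = 0.285 mol/dm³; Y_B = C_B/C_{A0} = 0.425.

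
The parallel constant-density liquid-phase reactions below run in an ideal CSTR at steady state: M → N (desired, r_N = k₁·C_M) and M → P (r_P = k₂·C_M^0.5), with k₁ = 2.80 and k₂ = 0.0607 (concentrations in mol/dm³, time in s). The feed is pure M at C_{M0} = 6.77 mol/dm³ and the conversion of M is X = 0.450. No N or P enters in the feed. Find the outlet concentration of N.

3.01 mol/dm³

Exit C_M = C_{M0}(1−X) = 6.77×0.550 = 3.724 mol/dm³.
Rates in a CSTR are evaluated at the outlet concentration: r_N = 2.80×3.724 = 10.43, r_P = 0.0607×3.724^0.5 = 0.1171.
Fraction of consumed M going to N: r_N/(r_N+r_P) = 0.9889.
C_N = 0.9889·C_{M0}·X = 0.9889×6.77×0.450 = 3.01 mol/dm³.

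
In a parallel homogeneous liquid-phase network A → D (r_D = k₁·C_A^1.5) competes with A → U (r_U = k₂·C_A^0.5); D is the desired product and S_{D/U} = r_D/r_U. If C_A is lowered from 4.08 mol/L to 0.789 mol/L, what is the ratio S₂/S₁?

S_{D/U} = (k₁/k₂)·C_A, so S₂/S₁ = (C_{A,2}/C_{A,1}).
= 0.789/4.08 = 0.193.
Selectivity toward D falls as C_A falls — high-concentration operation is favoured.

0.193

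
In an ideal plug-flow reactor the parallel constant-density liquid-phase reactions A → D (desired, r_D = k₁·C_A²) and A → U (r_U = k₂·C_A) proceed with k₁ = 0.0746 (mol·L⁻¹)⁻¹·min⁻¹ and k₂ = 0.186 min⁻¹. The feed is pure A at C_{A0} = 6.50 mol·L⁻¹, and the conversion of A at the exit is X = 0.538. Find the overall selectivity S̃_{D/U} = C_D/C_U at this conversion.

C_A = C_{A0}(1−X) = 3.003 mol·L⁻¹.
Along a PFR/batch, dC_U/dC_A = −r_U/(r_D+r_U) = −k₂/(k₂+k₁·C_A).
Integrating from C_{A0} to C_A: C_U = (0.186/0.0746)·ln[(0.186+0.0746·6.50)/(0.186+0.0746·3.00)] = 2.493·ln(0.6709/0.4100) = 1.228 mol·L⁻¹.
Then C_D = (C_{A0}−C_A) − C_U = 3.497 − 1.228 = 2.269 mol·L⁻¹.
S̃_{D/U} = C_D/C_U = 2.269/1.228 = 1.85.

1.85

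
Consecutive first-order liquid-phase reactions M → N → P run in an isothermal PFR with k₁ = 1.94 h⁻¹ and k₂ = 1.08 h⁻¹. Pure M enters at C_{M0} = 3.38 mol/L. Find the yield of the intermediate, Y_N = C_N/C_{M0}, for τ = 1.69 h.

0.279

Solving the coupled first-order balances gives C_N(τ) = [k₁/(k₂−k₁)]·C_{M0}·(e^(−k₁τ) − e^(−k₂τ)).
e^(−k₁τ) = e^(−1.94×1.69) = e^(−3.279) = 0.03768; e^(−k₂τ) = e^(−1.825) = 0.1612.
C_N = 1.94×3.38/(1.08−1.94) × (0.03768−0.1612) = (-7.625)×(-0.1235) = 0.9417 mol/L.
Y_N = C_N/C_{M0} = 0.9417/3.38 = 0.279.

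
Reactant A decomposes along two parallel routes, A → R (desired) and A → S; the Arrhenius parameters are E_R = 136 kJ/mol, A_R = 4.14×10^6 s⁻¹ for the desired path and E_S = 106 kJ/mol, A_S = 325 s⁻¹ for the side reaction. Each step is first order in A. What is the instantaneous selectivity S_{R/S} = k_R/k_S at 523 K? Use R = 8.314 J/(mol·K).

12.8

k_R/k_S = (A_R/A_S)·exp[−(E_R−E_S)/(RT)] = (A_R/A_S)·exp[(E_S−E_R)/(RT)].
(E_S−E_R)/(RT) = (106−136)×10³/(8.314×523) = -30000/4348 = -6.899.
k_R/k_S = (4.14×10^6/325)·exp(-6.899) = 12738 × 0.001008 = 12.8.
Since E_R > E_S, raising the temperature improves selectivity toward R.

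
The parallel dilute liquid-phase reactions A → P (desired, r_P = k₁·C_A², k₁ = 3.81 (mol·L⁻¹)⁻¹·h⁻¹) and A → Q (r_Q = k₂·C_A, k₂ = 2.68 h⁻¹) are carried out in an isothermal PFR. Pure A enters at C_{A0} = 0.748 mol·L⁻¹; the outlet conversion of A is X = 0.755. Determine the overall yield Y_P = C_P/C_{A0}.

C_A = C_{A0}(1−X) = 0.1833 mol·L⁻¹.
Along a PFR/batch, dC_Q/dC_A = −r_Q/(r_P+r_Q) = −k₂/(k₂+k₁·C_A).
Integrating from C_{A0} to C_A: C_Q = (2.68/3.81)·ln[(2.68+3.81·0.748)/(2.68+3.81·0.183)] = 0.7034·ln(5.530/3.378) = 0.3467 mol·L⁻¹.
Then C_P = (C_{A0}−C_A) − C_Q = 0.5647 − 0.3467 = 0.2181 mol·L⁻¹.
Y_P = C_P/C_{A0} = 0.2181/0.748 = 0.292.

0.292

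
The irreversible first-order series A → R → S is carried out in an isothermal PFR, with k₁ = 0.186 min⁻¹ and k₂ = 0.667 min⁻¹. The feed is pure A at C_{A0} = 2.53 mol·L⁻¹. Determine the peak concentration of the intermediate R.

0.431 mol·L⁻¹

At the optimum, C_{R,max}/C_{A0} = (k₁/k₂)^[k₂/(k₂−k₁)].
= (0.186/0.667)^(0.667/(0.667−0.186)) = (0.2789)^(1.387) = 0.1702.
C_{R,max} = 0.1702×2.53 = 0.431 mol·L⁻¹.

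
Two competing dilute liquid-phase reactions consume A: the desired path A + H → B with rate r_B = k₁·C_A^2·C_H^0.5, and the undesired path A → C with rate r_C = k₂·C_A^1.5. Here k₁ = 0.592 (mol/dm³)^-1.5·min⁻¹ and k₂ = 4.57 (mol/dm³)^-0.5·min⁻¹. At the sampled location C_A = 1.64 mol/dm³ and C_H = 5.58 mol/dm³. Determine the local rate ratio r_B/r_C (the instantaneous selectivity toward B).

0.392

S_{B/C} = r_B/r_C = (k₁·C_A^2·C_H^0.5)/(k₂·C_A^1.5) = (k₁/k₂)·C_A^0.5·C_H^0.5.
= (0.592×1.640^2×5.580^0.5) / (4.57×1.640^1.5) = 3.761/9.598 = 0.392.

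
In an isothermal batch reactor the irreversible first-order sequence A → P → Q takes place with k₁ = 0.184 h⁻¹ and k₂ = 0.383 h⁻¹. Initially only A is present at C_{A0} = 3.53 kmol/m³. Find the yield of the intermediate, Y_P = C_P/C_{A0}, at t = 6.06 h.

Solving the coupled first-order balances gives C_P(t) = [k₁/(k₂−k₁)]·C_{A0}·(e^(−k₁t) − e^(−k₂t)).
e^(−k₁t) = e^(−0.184×6.06) = e^(−1.115) = 0.3279; e^(−k₂t) = e^(−2.321) = 0.09818.
C_P = 0.184×3.53/(0.383−0.184) × (0.3279−0.09818) = 3.264×0.2297 = 0.7498 kmol/m³.
Y_P = C_P/C_{A0} = 0.7498/3.53 = 0.212.

0.212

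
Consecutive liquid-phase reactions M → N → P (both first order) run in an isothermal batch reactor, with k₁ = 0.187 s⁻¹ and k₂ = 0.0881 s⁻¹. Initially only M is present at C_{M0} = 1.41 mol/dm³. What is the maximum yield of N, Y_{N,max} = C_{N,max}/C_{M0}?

For a first-order series the maximum intermediate yield is C_{N,max}/C_{M0} = (k₁/k₂)^[k₂/(k₂−k₁)].
= (0.187/0.0881)^(0.0881/(0.0881−0.187)) = (2.123)^(-0.8908) = 0.5115.

0.511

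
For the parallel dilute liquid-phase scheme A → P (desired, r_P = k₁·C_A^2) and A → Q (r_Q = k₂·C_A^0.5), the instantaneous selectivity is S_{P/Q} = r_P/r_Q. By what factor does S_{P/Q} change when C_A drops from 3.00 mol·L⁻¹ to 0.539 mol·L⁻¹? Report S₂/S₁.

S_{P/Q} = (k₁/k₂)·C_A^1.5, so S₂/S₁ = (C_{A,2}/C_{A,1})^1.5.
= (0.539/3.00)^1.5 = (0.1797)^1.5 = 0.0762.

0.0762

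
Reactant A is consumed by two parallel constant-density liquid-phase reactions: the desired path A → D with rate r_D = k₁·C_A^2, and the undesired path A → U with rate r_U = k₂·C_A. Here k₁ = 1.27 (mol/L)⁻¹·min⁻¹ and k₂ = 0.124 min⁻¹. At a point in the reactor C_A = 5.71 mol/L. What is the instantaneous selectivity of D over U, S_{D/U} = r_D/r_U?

S_{D/U} = r_D/r_U = (k₁·C_A^2)/(k₂·C_A) = (k₁/k₂)·C_A.
= (1.27×5.710^2) / (0.124×5.710) = 41.41/0.7080 = 58.5.

58.5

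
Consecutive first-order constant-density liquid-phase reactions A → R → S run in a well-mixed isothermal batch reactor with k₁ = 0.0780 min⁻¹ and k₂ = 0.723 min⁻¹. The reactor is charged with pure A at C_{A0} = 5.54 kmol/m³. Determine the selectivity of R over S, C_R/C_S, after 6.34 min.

Solving the coupled first-order balances gives C_R(t) = [k₁/(k₂−k₁)]·C_{A0}·(e^(−k₁t) − e^(−k₂t)).
e^(−k₁t) = e^(−0.0780×6.34) = e^(−0.4945) = 0.6099; e^(−k₂t) = e^(−4.584) = 0.01022.
C_R = 0.0780×5.54/(0.723−0.0780) × (0.6099−0.01022) = 0.6700×0.5996 = 0.4017 kmol/m³.
C_A = C_{A0}e^(−k₁t) = 3.379 kmol/m³, so C_S = C_{A0}−C_A−C_R = 1.760 kmol/m³; C_R/C_S = 0.228.

0.228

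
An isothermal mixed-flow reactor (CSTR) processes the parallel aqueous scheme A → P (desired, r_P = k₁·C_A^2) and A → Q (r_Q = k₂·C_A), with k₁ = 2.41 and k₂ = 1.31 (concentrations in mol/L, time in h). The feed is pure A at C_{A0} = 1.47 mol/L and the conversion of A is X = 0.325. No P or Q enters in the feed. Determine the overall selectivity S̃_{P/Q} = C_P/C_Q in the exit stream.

1.83

Exit C_A = C_{A0}(1−X) = 1.47×0.675 = 0.9923 mol/L.
In a CSTR the entire volume is at exit conditions, so r_P = 2.41×0.9923^2 = 2.373 and r_Q = 1.31×0.9923 = 1.300.
Overall selectivity = C_P/C_Q = r_Pτ/(r_Qτ) = r_P/r_Q = 1.83.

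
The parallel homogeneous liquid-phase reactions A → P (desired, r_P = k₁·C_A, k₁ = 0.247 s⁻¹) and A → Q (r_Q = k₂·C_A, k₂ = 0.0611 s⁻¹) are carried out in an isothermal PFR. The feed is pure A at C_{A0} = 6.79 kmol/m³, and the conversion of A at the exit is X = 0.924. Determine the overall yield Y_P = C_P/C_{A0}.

C_A = C_{A0}(1−X) = 0.5160 kmol/m³.
Both paths are first order in A, so the instantaneous fraction to P is constant: dC_P/d(−C_A) = k₁/(k₁+k₂) = 0.8017.
C_P = 0.8017·(C_{A0}−C_A) = 0.8017×6.274 = 5.03 kmol/m³.
Y_P = C_P/C_{A0} = 5.030/6.79 = 0.741.

0.741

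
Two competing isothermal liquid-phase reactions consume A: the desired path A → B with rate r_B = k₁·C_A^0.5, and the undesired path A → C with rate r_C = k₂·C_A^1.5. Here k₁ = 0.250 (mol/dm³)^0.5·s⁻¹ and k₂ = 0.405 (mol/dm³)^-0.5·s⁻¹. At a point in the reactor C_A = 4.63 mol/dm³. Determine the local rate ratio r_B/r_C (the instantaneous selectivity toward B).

S_{B/C} = r_B/r_C = (k₁·C_A^0.5)/(k₂·C_A^1.5) = (k₁/k₂)·C_A⁻¹.
= (0.250×4.630^0.5) / (0.405×4.630^1.5) = 0.5379/4.035 = 0.133.
The undesired path is higher order in A, so low C_A (CSTR or dilute feed) favours B.

0.133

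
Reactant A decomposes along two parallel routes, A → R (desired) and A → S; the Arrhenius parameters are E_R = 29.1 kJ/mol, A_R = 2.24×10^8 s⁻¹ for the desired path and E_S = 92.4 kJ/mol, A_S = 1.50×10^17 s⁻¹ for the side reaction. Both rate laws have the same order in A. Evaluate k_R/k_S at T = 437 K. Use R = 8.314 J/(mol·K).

0.0550

k_R/k_S = (A_R/A_S)·exp[−(E_R−E_S)/(RT)] = (A_R/A_S)·exp[(E_S−E_R)/(RT)].
(E_S−E_R)/(RT) = (92.4−29.1)×10³/(8.314×437) = 63300/3633 = 17.42.
k_R/k_S = (2.24×10^8/1.50×10^17)·exp(17.42) = 1.493×10^-9 × 3.686×10^7 = 0.0550.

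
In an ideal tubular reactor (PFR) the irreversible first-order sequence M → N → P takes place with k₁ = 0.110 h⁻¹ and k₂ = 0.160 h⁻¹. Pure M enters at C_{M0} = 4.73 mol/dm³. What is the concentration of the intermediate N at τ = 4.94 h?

1.32 mol/dm³

Solving the coupled first-order balances gives C_N(τ) = [k₁/(k₂−k₁)]·C_{M0}·(e^(−k₁τ) − e^(−k₂τ)).
e^(−k₁τ) = e^(−0.110×4.94) = e^(−0.5434) = 0.5808; e^(−k₂τ) = e^(−0.7904) = 0.4537.
C_N = 0.110×4.73/(0.160−0.110) × (0.5808−0.4537) = 10.41×0.1271 = 1.323 mol/dm³.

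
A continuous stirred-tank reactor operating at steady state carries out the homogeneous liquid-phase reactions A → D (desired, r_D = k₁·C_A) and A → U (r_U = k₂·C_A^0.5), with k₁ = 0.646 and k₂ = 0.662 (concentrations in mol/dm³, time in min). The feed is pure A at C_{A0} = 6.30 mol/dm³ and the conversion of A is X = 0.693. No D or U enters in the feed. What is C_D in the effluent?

2.51 mol/dm³

Exit C_A = C_{A0}(1−X) = 6.30×0.307 = 1.934 mol/dm³.
In a CSTR the entire volume is at exit conditions, so r_D = 0.646×1.934 = 1.249 and r_U = 0.662×1.934^0.5 = 0.9207.
Fraction of consumed A going to D: r_D/(r_D+r_U) = 0.5758.
C_D = 0.5758·C_{A0}·X = 0.5758×6.30×0.693 = 2.51 mol/dm³.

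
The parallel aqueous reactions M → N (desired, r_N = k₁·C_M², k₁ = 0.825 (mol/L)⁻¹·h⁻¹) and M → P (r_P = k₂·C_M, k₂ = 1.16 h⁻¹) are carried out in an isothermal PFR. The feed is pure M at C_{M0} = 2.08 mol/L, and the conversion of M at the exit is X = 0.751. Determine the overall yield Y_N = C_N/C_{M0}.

C_M = C_{M0}(1−X) = 0.5179 mol/L.
Along a PFR/batch, dC_P/dC_M = −r_P/(r_N+r_P) = −k₂/(k₂+k₁·C_M).
Integrating from C_{M0} to C_M: C_P = (1.16/0.825)·ln[(1.16+0.825·2.08)/(1.16+0.825·0.518)] = 1.406·ln(2.876/1.587) = 0.8357 mol/L.
Then C_N = (C_{M0}−C_M) − C_P = 1.562 − 0.8357 = 0.7264 mol/L.
Y_N = C_N/C_{M0} = 0.7264/2.08 = 0.349.

0.349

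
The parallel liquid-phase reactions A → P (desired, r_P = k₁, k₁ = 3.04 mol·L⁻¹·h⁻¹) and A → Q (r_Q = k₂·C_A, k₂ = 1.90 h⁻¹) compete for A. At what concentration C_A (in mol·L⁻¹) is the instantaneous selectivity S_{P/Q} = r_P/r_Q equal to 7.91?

0.202 mol·L⁻¹

S_{P/Q} = (k₁/k₂)·C_A⁻¹ ⇒ C_A = (S·k₂/k₁)^(-1).
= (7.91×1.90/3.04)^(-1) = (4.944)^(-1) = 0.202 mol·L⁻¹.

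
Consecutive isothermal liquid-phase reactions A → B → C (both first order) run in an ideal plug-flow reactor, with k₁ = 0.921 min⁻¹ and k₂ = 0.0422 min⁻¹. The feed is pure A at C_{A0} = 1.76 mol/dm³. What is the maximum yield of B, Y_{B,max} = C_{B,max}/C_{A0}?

At the optimum, C_{B,max}/C_{A0} = (k₁/k₂)^[k₂/(k₂−k₁)].
= (0.921/0.0422)^(0.0422/(0.0422−0.921)) = (21.82)^(-0.04802) = 0.8624.

0.862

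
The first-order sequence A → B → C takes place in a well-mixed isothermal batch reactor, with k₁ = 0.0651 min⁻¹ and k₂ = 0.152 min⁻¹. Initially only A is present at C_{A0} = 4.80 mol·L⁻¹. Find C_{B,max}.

For a first-order series the maximum intermediate yield is C_{B,max}/C_{A0} = (k₁/k₂)^[k₂/(k₂−k₁)].
= (0.0651/0.152)^(0.152/(0.152−0.0651)) = (0.4283)^(1.749) = 0.2269.
C_{B,max} = 0.2269×4.80 = 1.09 mol·L⁻¹.

1.09 mol·L⁻¹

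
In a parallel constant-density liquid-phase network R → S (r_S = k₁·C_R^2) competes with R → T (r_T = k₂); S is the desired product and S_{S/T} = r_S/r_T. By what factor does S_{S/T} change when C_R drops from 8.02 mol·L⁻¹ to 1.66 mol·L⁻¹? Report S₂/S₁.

0.0428

S_{S/T} = (k₁/k₂)·C_R^2, so S₂/S₁ = (C_{R,2}/C_{R,1})^2.
= (1.66/8.02)^2 = (0.2070)^2 = 0.0428.
Selectivity toward S falls as C_R falls — high-concentration operation is favoured.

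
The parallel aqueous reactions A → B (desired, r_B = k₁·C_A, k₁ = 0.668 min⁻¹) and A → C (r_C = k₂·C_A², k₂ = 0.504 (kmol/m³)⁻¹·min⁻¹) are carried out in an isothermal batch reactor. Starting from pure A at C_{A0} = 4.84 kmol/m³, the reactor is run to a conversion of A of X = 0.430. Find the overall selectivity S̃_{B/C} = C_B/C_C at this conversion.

C_A = C_{A0}(1−X) = 2.759 kmol/m³.
Along a PFR/batch, dC_B/dC_A = −r_B/(r_B+r_C) = −k₁/(k₁+k₂·C_A).
Integrating from C_{A0} to C_A: C_B = (0.668/0.504)·ln[(0.668+0.504·4.84)/(0.668+0.504·2.76)] = 1.325·ln(3.107/2.058) = 0.5458 kmol/m³.
C_C = (C_{A0}−C_A)−C_B = 1.535 kmol/m³; S̃_{B/C} = 0.5458/1.535 = 0.356.

0.356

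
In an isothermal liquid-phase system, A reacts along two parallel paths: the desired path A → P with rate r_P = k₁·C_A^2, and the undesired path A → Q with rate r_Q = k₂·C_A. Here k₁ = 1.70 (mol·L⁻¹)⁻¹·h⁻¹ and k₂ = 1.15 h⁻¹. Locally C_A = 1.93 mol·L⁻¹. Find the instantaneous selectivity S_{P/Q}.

S_{P/Q} = r_P/r_Q = (k₁·C_A^2)/(k₂·C_A) = (k₁/k₂)·C_A.
= (1.70×1.930^2) / (1.15×1.930) = 6.332/2.219 = 2.85.
Since the desired path is higher order in A, keeping C_A high (PFR or concentrated feed) favours P.

2.85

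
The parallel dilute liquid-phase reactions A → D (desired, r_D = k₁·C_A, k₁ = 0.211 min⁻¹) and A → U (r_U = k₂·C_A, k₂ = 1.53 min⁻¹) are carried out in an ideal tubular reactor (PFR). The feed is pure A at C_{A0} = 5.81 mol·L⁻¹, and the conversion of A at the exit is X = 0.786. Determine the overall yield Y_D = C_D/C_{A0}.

0.0953

C_A = C_{A0}(1−X) = 1.243 mol·L⁻¹.
Both paths are first order in A, so the instantaneous fraction to D is constant: dC_D/d(−C_A) = k₁/(k₁+k₂) = 0.1212.
C_D = 0.1212·(C_{A0}−C_A) = 0.1212×4.567 = 0.553 mol·L⁻¹.
Y_D = C_D/C_{A0} = 0.5535/5.81 = 0.0953.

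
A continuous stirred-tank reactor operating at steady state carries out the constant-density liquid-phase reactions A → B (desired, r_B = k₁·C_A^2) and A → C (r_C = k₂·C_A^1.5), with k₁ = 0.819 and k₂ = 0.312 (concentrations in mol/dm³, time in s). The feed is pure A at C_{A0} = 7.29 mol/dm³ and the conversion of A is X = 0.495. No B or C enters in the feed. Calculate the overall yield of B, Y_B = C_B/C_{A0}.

0.413

Exit C_A = C_{A0}(1−X) = 7.29×0.505 = 3.681 mol/dm³.
A CSTR operates uniformly at the exit composition, giving r_B = 11.10 and r_C = 2.204 (each k·C_A^n at C_A = 3.681).
Fraction of consumed A going to B: r_B/(r_B+r_C) = 0.8343.
C_B = 0.8343·C_{A0}·X = 0.8343×7.29×0.495 = 3.01 mol/dm³; Y_B = C_B/C_{A0} = 0.413.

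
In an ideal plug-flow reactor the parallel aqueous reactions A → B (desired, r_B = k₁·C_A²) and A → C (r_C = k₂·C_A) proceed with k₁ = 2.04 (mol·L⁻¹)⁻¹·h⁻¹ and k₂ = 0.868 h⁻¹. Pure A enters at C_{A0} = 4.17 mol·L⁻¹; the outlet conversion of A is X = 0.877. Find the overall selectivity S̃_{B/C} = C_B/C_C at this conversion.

4.41

C_A = C_{A0}(1−X) = 0.5129 mol·L⁻¹.
Along a PFR/batch, dC_C/dC_A = −r_C/(r_B+r_C) = −k₂/(k₂+k₁·C_A).
Integrating from C_{A0} to C_A: C_C = (0.868/2.04)·ln[(0.868+2.04·4.17)/(0.868+2.04·0.513)] = 0.4255·ln(9.375/1.914) = 0.6760 mol·L⁻¹.
Then C_B = (C_{A0}−C_A) − C_C = 3.657 − 0.6760 = 2.981 mol·L⁻¹.
S̃_{B/C} = C_B/C_C = 2.981/0.6760 = 4.41.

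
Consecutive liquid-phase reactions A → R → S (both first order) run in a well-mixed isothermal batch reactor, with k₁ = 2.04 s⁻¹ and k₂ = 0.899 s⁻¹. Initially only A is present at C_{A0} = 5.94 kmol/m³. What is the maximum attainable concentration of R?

3.11 kmol/m³

Evaluating C_R at t_opt = ln(k₂/k₁)/(k₂−k₁) gives C_{R,max}/C_{A0} = (k₁/k₂)^[k₂/(k₂−k₁)].
= (2.04/0.899)^(0.899/(0.899−2.04)) = (2.269)^(-0.7879) = 0.5243.
C_{R,max} = 0.5243×5.94 = 3.11 kmol/m³.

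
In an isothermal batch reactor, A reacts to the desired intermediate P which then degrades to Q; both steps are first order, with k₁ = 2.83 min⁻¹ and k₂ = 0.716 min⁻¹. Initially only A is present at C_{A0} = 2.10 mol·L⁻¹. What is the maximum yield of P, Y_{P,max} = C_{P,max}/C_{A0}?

0.628

Evaluating C_P at t_opt = ln(k₂/k₁)/(k₂−k₁) gives C_{P,max}/C_{A0} = (k₁/k₂)^[k₂/(k₂−k₁)].
= (2.83/0.716)^(0.716/(0.716−2.83)) = (3.953)^(-0.3387) = 0.6278.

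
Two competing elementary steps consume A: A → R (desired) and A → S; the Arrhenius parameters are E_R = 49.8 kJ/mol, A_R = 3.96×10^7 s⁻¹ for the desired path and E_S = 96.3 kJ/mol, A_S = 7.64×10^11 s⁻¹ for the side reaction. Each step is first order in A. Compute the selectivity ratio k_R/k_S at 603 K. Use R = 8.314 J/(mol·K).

0.553

Since both paths have the same order in A, the concentration cancels and S_{R/S} = k_R/k_S = (A_R/A_S)·exp[(E_S−E_R)/(RT)].
(E_S−E_R)/(RT) = (96.3−49.8)×10³/(8.314×603) = 46500/5013 = 9.275.
k_R/k_S = (3.96×10^7/7.64×10^11)·exp(9.275) = 5.183×10^-5 × 10671 = 0.553.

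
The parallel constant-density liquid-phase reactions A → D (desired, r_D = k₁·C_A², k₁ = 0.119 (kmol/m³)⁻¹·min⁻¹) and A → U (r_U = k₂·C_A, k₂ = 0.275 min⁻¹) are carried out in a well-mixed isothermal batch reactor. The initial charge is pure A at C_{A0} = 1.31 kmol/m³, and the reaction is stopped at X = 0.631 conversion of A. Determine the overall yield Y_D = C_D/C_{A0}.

0.174

C_A = C_{A0}(1−X) = 0.4834 kmol/m³.
Along a PFR/batch, dC_U/dC_A = −r_U/(r_D+r_U) = −k₂/(k₂+k₁·C_A).
Integrating from C_{A0} to C_A: C_U = (0.275/0.119)·ln[(0.275+0.119·1.31)/(0.275+0.119·0.483)] = 2.311·ln(0.4309/0.3325) = 0.5989 kmol/m³.
Then C_D = (C_{A0}−C_A) − C_U = 0.8266 − 0.5989 = 0.2278 kmol/m³.
Y_D = C_D/C_{A0} = 0.2278/1.31 = 0.174.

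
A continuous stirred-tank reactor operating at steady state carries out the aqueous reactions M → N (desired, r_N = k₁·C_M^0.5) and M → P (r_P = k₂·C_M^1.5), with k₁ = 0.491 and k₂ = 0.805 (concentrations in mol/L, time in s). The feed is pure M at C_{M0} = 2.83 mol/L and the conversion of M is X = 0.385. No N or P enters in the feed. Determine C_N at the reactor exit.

0.283 mol/L

Exit C_M = C_{M0}(1−X) = 2.83×0.615 = 1.740 mol/L.
In a CSTR the entire volume is at exit conditions, so r_N = 0.491×1.740^0.5 = 0.6478 and r_P = 0.805×1.740^1.5 = 1.848.
Fraction of consumed M going to N: r_N/(r_N+r_P) = 0.2595.
C_N = 0.2595·C_{M0}·X = 0.2595×2.83×0.385 = 0.283 mol/L.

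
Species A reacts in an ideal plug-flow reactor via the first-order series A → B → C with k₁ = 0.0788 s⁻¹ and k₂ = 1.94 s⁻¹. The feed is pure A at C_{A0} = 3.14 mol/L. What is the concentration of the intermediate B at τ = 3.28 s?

For first-order series with pure A initially, C_B(τ) = k₁C_{A0}/(k₂−k₁)·(e^(−k₁τ) − e^(−k₂τ)).
e^(−k₁τ) = e^(−0.0788×3.28) = e^(−0.2585) = 0.7722; e^(−k₂τ) = e^(−6.363) = 0.001724.
C_B = 0.0788×3.14/(1.94−0.0788) × (0.7722−0.001724) = 0.1329×0.7705 = 0.1024 mol/L.

0.102 mol/L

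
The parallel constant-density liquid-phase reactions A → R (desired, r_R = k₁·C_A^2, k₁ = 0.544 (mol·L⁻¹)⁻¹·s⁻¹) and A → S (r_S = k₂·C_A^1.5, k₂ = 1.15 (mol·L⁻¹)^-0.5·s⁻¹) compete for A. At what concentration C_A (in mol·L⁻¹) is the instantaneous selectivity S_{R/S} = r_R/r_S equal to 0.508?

1.15 mol·L⁻¹

S_{R/S} = (k₁/k₂)·C_A^0.5 ⇒ C_A = (S·k₂/k₁)^(2).
= (0.508×1.15/0.544)^(2) = (1.074)^(2) = 1.15 mol·L⁻¹.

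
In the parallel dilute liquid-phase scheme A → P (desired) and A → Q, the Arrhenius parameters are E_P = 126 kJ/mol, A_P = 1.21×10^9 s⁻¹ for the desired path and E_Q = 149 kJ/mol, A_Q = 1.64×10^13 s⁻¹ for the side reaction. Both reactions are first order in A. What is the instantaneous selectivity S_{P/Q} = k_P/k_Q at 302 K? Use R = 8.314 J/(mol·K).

0.702

Since both paths have the same order in A, the concentration cancels and S_{P/Q} = k_P/k_Q = (A_P/A_Q)·exp[(E_Q−E_P)/(RT)].
(E_Q−E_P)/(RT) = (149−126)×10³/(8.314×302) = 23000/2511 = 9.160.
k_P/k_Q = (1.21×10^9/1.64×10^13)·exp(9.160) = 7.378×10^-5 × 9512 = 0.702.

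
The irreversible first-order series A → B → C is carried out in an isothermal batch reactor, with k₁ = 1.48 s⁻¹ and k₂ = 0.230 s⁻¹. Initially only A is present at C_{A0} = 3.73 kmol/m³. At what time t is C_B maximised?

The intermediate peaks when r₁ = r₂, i.e. k₁e^(−k₁t) = k₂e^(−k₂t), giving t_opt = ln(k₂/k₁)/(k₂−k₁).
= ln(0.230/1.48)/(0.230−1.48) = ln(0.1554)/-1.250 = -1.862/-1.250 = 1.49 s.

1.49 s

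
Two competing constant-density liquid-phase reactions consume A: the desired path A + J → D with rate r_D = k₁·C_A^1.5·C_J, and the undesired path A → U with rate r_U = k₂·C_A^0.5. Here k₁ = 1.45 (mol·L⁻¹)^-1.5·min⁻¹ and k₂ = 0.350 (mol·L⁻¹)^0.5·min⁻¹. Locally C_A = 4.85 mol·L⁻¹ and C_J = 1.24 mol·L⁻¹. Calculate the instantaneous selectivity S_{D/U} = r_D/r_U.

S_{D/U} = r_D/r_U = (k₁·C_A^1.5·C_J)/(k₂·C_A^0.5) = (k₁/k₂)·C_A·C_J.
= (1.45×4.850^1.5×1.240) / (0.350×4.850^0.5) = 19.20/0.7708 = 24.9.
Since the desired path is higher order in A, keeping C_A high (PFR or concentrated feed) favours D.

24.9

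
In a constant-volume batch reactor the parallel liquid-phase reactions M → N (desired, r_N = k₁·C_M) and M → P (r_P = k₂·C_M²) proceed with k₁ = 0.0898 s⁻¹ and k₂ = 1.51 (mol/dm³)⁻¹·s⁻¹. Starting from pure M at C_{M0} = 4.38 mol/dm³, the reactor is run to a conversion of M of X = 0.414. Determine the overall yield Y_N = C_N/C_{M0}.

0.00713

C_M = C_{M0}(1−X) = 2.567 mol/dm³.
Along a PFR/batch, dC_N/dC_M = −r_N/(r_N+r_P) = −k₁/(k₁+k₂·C_M).
Integrating from C_{M0} to C_M: C_N = (0.0898/1.51)·ln[(0.0898+1.51·4.38)/(0.0898+1.51·2.57)] = 0.05947·ln(6.704/3.965) = 0.03122 mol/dm³.
Y_N = C_N/C_{M0} = 0.03122/4.38 = 0.00713.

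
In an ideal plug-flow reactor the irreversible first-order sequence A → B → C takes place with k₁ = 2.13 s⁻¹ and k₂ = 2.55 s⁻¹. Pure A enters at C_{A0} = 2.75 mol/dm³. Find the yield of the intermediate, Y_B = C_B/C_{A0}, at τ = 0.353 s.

0.329

For first-order series with pure A initially, C_B(τ) = k₁C_{A0}/(k₂−k₁)·(e^(−k₁τ) − e^(−k₂τ)).
e^(−k₁τ) = e^(−2.13×0.353) = e^(−0.7519) = 0.4715; e^(−k₂τ) = e^(−0.9001) = 0.4065.
C_B = 2.13×2.75/(2.55−2.13) × (0.4715−0.4065) = 13.95×0.06497 = 0.9060 mol/dm³.
Y_B = C_B/C_{A0} = 0.9060/2.75 = 0.329.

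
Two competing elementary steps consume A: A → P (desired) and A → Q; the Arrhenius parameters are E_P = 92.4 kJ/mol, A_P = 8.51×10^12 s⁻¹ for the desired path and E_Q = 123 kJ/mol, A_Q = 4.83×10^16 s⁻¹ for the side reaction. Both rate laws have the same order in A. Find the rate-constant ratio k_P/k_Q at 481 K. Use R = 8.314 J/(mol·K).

Since both paths have the same order in A, the concentration cancels and S_{P/Q} = k_P/k_Q = (A_P/A_Q)·exp[(E_Q−E_P)/(RT)].
(E_Q−E_P)/(RT) = (123−92.4)×10³/(8.314×481) = 30600/3999 = 7.652.
k_P/k_Q = (8.51×10^12/4.83×10^16)·exp(7.652) = 1.762×10^-4 × 2105 = 0.371.

0.371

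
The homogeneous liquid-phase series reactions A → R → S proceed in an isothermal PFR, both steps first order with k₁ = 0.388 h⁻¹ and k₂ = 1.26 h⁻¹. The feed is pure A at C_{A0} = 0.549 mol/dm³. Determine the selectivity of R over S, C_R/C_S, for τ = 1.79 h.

Solving the coupled first-order balances gives C_R(τ) = [k₁/(k₂−k₁)]·C_{A0}·(e^(−k₁τ) − e^(−k₂τ)).
e^(−k₁τ) = e^(−0.388×1.79) = e^(−0.6945) = 0.4993; e^(−k₂τ) = e^(−2.255) = 0.1048.
C_R = 0.388×0.549/(1.26−0.388) × (0.4993−0.1048) = 0.2443×0.3945 = 0.09636 mol/dm³.
C_A = C_{A0}e^(−k₁τ) = 0.2741 mol/dm³, so C_S = C_{A0}−C_A−C_R = 0.1785 mol/dm³; C_R/C_S = 0.540.

0.540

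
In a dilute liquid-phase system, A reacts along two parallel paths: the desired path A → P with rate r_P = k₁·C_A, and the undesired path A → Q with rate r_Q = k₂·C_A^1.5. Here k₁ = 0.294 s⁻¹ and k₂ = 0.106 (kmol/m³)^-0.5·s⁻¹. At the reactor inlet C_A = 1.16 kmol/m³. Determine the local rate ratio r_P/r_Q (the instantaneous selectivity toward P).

2.58

S_{P/Q} = r_P/r_Q = (k₁·C_A)/(k₂·C_A^1.5) = (k₁/k₂)·C_A^-0.5.
= (0.294×1.160) / (0.106×1.160^1.5) = 0.3410/0.1324 = 2.58.
The undesired path is higher order in A, so low C_A (CSTR or dilute feed) favours P.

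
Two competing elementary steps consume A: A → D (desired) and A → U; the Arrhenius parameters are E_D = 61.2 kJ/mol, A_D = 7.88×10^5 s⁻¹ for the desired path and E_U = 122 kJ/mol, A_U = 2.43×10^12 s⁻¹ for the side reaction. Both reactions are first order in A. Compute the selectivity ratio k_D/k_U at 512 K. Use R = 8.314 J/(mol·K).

0.518

Since both paths have the same order in A, the concentration cancels and S_{D/U} = k_D/k_U = (A_D/A_U)·exp[(E_U−E_D)/(RT)].
(E_U−E_D)/(RT) = (122−61.2)×10³/(8.314×512) = 60800/4257 = 14.28.
k_D/k_U = (7.88×10^5/2.43×10^12)·exp(14.28) = 3.243×10^-7 × 1.596×10^6 = 0.518.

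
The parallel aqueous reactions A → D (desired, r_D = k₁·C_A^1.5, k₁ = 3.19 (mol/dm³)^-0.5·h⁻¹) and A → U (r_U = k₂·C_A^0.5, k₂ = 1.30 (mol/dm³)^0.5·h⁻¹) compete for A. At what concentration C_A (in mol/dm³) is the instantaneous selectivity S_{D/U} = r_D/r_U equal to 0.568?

S_{D/U} = (k₁/k₂)·C_A ⇒ C_A = S·k₂/k₁.
= 0.568×1.30/3.19 = 0.231 mol/dm³.

0.231 mol/dm³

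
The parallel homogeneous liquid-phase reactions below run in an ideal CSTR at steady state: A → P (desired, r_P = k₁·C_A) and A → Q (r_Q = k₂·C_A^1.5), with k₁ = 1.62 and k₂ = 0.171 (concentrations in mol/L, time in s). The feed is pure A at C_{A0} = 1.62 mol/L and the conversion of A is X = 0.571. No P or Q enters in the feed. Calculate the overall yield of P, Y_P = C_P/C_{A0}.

0.525

Exit C_A = C_{A0}(1−X) = 1.62×0.429 = 0.6950 mol/L.
A CSTR operates uniformly at the exit composition, giving r_P = 1.126 and r_Q = 0.09907 (each k·C_A^n at C_A = 0.6950).
Fraction of consumed A going to P: r_P/(r_P+r_Q) = 0.9191.
C_P = 0.9191·C_{A0}·X = 0.9191×1.62×0.571 = 0.850 mol/L; Y_P = C_P/C_{A0} = 0.525.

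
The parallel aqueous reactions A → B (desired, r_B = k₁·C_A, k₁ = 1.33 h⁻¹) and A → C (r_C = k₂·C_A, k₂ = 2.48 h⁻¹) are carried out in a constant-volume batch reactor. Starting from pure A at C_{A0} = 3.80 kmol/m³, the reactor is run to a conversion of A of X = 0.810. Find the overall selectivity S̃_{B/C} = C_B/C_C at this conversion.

C_A = C_{A0}(1−X) = 0.7220 kmol/m³.
Both paths are first order in A, so the instantaneous fraction to B is constant: dC_B/d(−C_A) = k₁/(k₁+k₂) = 0.3491.
C_B = 0.3491·(C_{A0}−C_A) = 0.3491×3.078 = 1.07 kmol/m³.
C_C = (C_{A0}−C_A)−C_B = 2.004 kmol/m³; S̃_{B/C} = 1.074/2.004 = 0.536.

0.536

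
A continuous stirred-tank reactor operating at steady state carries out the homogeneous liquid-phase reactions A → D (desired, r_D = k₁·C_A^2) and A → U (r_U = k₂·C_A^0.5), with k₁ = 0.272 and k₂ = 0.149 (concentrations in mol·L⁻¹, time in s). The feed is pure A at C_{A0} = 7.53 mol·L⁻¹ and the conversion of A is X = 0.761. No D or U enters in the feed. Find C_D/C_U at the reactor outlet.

Exit C_A = C_{A0}(1−X) = 7.53×0.239 = 1.800 mol·L⁻¹.
Rates in a CSTR are evaluated at the outlet concentration: r_D = 0.272×1.800^2 = 0.8810, r_U = 0.149×1.800^0.5 = 0.1999.
Overall selectivity = C_D/C_U = r_Dτ/(r_Uτ) = r_D/r_U = 4.41.

4.41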